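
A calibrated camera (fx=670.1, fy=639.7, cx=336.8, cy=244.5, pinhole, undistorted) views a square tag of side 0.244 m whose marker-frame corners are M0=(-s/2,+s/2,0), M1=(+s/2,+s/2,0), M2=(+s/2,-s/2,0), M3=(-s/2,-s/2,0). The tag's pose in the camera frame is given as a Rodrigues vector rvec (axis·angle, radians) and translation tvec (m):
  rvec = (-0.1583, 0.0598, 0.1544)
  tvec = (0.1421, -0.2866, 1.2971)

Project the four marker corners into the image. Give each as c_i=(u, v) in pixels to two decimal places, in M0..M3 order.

c0=(338.11, 152.23) c1=(465.14, 169.20) c2=(481.22, 54.82) c3=(357.55, 39.83)

Intrinsics K: fx=670.1, fy=639.7, cx=336.8, cy=244.5
Marker side s = 0.244 m; corners in marker frame (Z=0):
  M0 = (-0.1220, +0.1220, 0)
  M1 = (+0.1220, +0.1220, 0)
  M2 = (+0.1220, -0.1220, 0)
  M3 = (-0.1220, -0.1220, 0)
rvec = (-0.1583, 0.0598, 0.1544), |rvec| = θ = 0.22907 rad = 13.125°
Rodrigues: sinθ=0.22707, 1−cosθ=0.02612; R = I + sinθ·[k]× + (1−cosθ)·[k]×²:
    [+0.98635 -0.15777 +0.04711]
    [+0.14834 +0.97566 +0.16152]
    [-0.07145 -0.15232 +0.98575]
t = (0.1421, -0.2866, 1.2971) m
M0: Pc = R·M0+t = (+0.00252, -0.18567, +1.28723); u = 670.1·(+0.00252)/1.28723 + 336.8 = 338.1106, v = 639.7·(-0.18567)/1.28723 + 244.5 = 152.2312
M1: Pc = R·M1+t = (+0.24319, -0.14947, +1.26980); u = 670.1·(+0.24319)/1.26980 + 336.8 = 465.1351, v = 639.7·(-0.14947)/1.26980 + 244.5 = 169.1989
M2: Pc = R·M2+t = (+0.28168, -0.38753, +1.30697); u = 670.1·(+0.28168)/1.30697 + 336.8 = 481.2224, v = 639.7·(-0.38753)/1.30697 + 244.5 = 54.8207
M3: Pc = R·M3+t = (+0.04101, -0.42373, +1.32440); u = 670.1·(+0.04101)/1.32440 + 336.8 = 357.5509, v = 639.7·(-0.42373)/1.32440 + 244.5 = 39.8347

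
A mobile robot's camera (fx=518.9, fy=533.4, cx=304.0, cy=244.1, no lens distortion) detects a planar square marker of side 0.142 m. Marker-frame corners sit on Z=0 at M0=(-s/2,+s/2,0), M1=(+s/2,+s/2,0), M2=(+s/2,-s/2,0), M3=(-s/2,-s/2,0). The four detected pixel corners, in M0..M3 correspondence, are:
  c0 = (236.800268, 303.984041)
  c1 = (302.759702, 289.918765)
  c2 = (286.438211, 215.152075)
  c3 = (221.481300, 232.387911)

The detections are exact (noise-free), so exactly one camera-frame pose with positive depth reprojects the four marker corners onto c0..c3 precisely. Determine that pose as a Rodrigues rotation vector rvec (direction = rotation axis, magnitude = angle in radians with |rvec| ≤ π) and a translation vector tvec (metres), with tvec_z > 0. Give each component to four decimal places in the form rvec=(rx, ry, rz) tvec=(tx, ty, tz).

rvec=(0.0032, 0.3233, -0.2248) tvec=(-0.0835, 0.0310, 1.0107)

Intrinsics K: fx=518.9, fy=533.4, cx=304.0, cy=244.1
Marker side s = 0.142 m; corners in marker frame (Z=0):
  M0 = (-0.0710, +0.0710, 0)
  M1 = (+0.0710, +0.0710, 0)
  M2 = (+0.0710, -0.0710, 0)
  M3 = (-0.0710, -0.0710, 0)
Detected image corners:
  c0 = (236.800268, 303.984041) px
  c1 = (302.759702, 289.918765) px
  c2 = (286.438211, 215.152075) px
  c3 = (221.481300, 232.387911) px
Planar DLT: solve 8×8 A·h = b for H (H[2,2]=1):
  H  [+379.25081 +102.83680 +261.12654]
  H  [-191.48408 +506.66861 +260.44979]
  H  [-0.31204 -0.03244 +1.00000]
B = K⁻¹H; ‖b₁‖=0.989408, ‖b₂‖=0.989408; λ = 2/(‖b₁‖+‖b₂‖) = 1.010706, sign → tz>0 ⇒ λ=+1.010706
r₁ = λ·B[:,0] = (+0.92347,-0.21850,-0.31538); r₂ = λ·B[:,1] = (+0.21951,+0.97506,-0.03279)
r₃ = r₁×r₂ = (+0.31468,-0.03895,+0.94840); SVD([r₁ r₂ r₃]) → R = UVᵀ:
  R  [+0.92347 +0.21951 +0.31468]
  R  [-0.21850 +0.97506 -0.03895]
  R  [-0.31538 -0.03279 +0.94840]
t = (-0.08351, +0.03098, +1.01071) m
tr R = 2.846924; θ = arccos((tr R − 1)/2) = 0.393789 rad = 22.562°
axis k = ((R−Rᵀ)₃₂, (R−Rᵀ)₁₃, (R−Rᵀ)₂₁) / (2 sinθ) = (+0.008034, +0.821055, -0.570793)
rvec = θ·k = (+0.003164, +0.323322, -0.224772)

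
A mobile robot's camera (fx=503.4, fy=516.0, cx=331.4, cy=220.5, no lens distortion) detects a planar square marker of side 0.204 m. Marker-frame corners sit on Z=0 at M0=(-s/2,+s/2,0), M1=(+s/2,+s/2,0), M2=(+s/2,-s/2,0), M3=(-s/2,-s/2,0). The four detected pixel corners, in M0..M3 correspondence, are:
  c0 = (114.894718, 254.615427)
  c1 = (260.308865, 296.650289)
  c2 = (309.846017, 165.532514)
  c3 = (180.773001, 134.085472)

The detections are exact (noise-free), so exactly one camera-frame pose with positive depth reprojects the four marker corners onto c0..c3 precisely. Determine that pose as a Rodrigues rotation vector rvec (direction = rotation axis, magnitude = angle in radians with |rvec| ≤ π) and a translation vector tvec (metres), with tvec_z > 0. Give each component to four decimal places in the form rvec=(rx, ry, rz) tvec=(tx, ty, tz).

rvec=(-0.5086, 0.0856, 0.2791) tvec=(-0.1579, -0.0168, 0.6945)

Intrinsics K: fx=503.4, fy=516.0, cx=331.4, cy=220.5
Marker side s = 0.204 m; corners in marker frame (Z=0):
  M0 = (-0.1020, +0.1020, 0)
  M1 = (+0.1020, +0.1020, 0)
  M2 = (+0.1020, -0.1020, 0)
  M3 = (-0.1020, -0.1020, 0)
Detected image corners:
  c0 = (114.894718, 254.615427) px
  c1 = (260.308865, 296.650289) px
  c2 = (309.846017, 165.532514) px
  c3 = (180.773001, 134.085472) px
Planar DLT: solve 8×8 A·h = b for H (H[2,2]=1):
  H  [+623.34238 -429.71997 +216.93121]
  H  [+132.45748 +472.77310 +207.98990]
  H  [-0.21559 -0.67431 +1.00000]
B = K⁻¹H; ‖b₁‖=1.439823, ‖b₂‖=1.439823; λ = 2/(‖b₁‖+‖b₂‖) = 0.694530, sign → tz>0 ⇒ λ=+0.694530
r₁ = λ·B[:,0] = (+0.95858,+0.24227,-0.14973); r₂ = λ·B[:,1] = (-0.28456,+0.83648,-0.46833)
r₃ = r₁×r₂ = (+0.01179,+0.49154,+0.87077); SVD([r₁ r₂ r₃]) → R = UVᵀ:
  R  [+0.95858 -0.28456 +0.01179]
  R  [+0.24227 +0.83648 +0.49154]
  R  [-0.14973 -0.46833 +0.87077]
t = (-0.15793, -0.01684, +0.69453) m
tr R = 2.665835; θ = arccos((tr R − 1)/2) = 0.586437 rad = 33.600°
axis k = ((R−Rᵀ)₃₂, (R−Rᵀ)₁₃, (R−Rᵀ)₂₁) / (2 sinθ) = (-0.867252, +0.145934, +0.476000)
rvec = θ·k = (-0.508589, +0.085581, +0.279144)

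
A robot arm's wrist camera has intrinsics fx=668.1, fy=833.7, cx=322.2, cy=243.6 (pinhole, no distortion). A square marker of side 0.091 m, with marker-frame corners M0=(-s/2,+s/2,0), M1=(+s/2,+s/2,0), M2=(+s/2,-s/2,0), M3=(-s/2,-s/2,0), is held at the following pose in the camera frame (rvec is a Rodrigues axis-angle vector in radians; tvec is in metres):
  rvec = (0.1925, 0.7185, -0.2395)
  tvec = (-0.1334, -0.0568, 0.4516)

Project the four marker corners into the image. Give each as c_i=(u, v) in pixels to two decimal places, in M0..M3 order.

Intrinsics K: fx=668.1, fy=833.7, cx=322.2, cy=243.6
Marker side s = 0.091 m; corners in marker frame (Z=0):
  M0 = (-0.0455, +0.0455, 0)
  M1 = (+0.0455, +0.0455, 0)
  M2 = (+0.0455, -0.0455, 0)
  M3 = (-0.0455, -0.0455, 0)
rvec = (0.1925, 0.7185, -0.2395), |rvec| = θ = 0.78145 rad = 44.774°
Rodrigues: sinθ=0.70431, 1−cosθ=0.29010; R = I + sinθ·[k]× + (1−cosθ)·[k]×²:
    [+0.72750 +0.28157 +0.62567]
    [-0.15015 +0.95515 -0.25525]
    [-0.66948 +0.09175 +0.73715]
t = (-0.1334, -0.0568, 0.4516) m
M0: Pc = R·M0+t = (-0.15369, -0.00651, +0.48624); u = 668.1·(-0.15369)/0.48624 + 322.2 = 111.0261, v = 833.7·(-0.00651)/0.48624 + 243.6 = 232.4396
M1: Pc = R·M1+t = (-0.08749, -0.02017, +0.42531); u = 668.1·(-0.08749)/0.42531 + 322.2 = 184.7709, v = 833.7·(-0.02017)/0.42531 + 243.6 = 204.0574
M2: Pc = R·M2+t = (-0.11311, -0.10709, +0.41696); u = 668.1·(-0.11311)/0.41696 + 322.2 = 140.9644, v = 833.7·(-0.10709)/0.41696 + 243.6 = 29.4767
M3: Pc = R·M3+t = (-0.17931, -0.09343, +0.47789); u = 668.1·(-0.17931)/0.47789 + 322.2 = 71.5158, v = 833.7·(-0.09343)/0.47789 + 243.6 = 80.6109

c0=(111.03, 232.44) c1=(184.77, 204.06) c2=(140.96, 29.48) c3=(71.52, 80.61)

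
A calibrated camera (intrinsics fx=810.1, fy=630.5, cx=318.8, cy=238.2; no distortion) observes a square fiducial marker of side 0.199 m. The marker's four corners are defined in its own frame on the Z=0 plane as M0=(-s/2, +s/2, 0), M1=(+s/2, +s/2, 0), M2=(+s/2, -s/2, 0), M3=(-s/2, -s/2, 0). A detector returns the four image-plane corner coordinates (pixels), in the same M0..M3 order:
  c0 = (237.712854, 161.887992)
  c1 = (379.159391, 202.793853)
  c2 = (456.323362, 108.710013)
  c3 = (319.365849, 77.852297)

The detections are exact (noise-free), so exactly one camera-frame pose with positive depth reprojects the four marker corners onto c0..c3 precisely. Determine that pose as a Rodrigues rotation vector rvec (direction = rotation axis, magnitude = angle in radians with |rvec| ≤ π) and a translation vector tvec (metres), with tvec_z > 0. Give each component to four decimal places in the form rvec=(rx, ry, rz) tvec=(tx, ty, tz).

Intrinsics K: fx=810.1, fy=630.5, cx=318.8, cy=238.2
Marker side s = 0.199 m; corners in marker frame (Z=0):
  M0 = (-0.0995, +0.0995, 0)
  M1 = (+0.0995, +0.0995, 0)
  M2 = (+0.0995, -0.0995, 0)
  M3 = (-0.0995, -0.0995, 0)
Detected image corners:
  c0 = (237.712854, 161.887992) px
  c1 = (379.159391, 202.793853) px
  c2 = (456.323362, 108.710013) px
  c3 = (319.365849, 77.852297) px
Planar DLT: solve 8×8 A·h = b for H (H[2,2]=1):
  H  [+557.05270 -536.92351 +346.87491]
  H  [+123.10357 +392.11103 +135.33384]
  H  [-0.40792 -0.39475 +1.00000]
B = K⁻¹H; ‖b₁‖=1.003905, ‖b₂‖=1.003905; λ = 2/(‖b₁‖+‖b₂‖) = 0.996111, sign → tz>0 ⇒ λ=+0.996111
r₁ = λ·B[:,0] = (+0.84486,+0.34800,-0.40633); r₂ = λ·B[:,1] = (-0.50547,+0.76804,-0.39321)
r₃ = r₁×r₂ = (+0.17524,+0.53760,+0.82479); SVD([r₁ r₂ r₃]) → R = UVᵀ:
  R  [+0.84486 -0.50547 +0.17524]
  R  [+0.34800 +0.76804 +0.53760]
  R  [-0.40633 -0.39321 +0.82479]
t = (+0.03452, -0.16252, +0.99611) m
tr R = 2.437694; θ = arccos((tr R − 1)/2) = 0.768654 rad = 44.041°
axis k = ((R−Rᵀ)₃₂, (R−Rᵀ)₁₃, (R−Rᵀ)₂₁) / (2 sinθ) = (-0.669487, +0.418294, +0.613855)
rvec = θ·k = (-0.514604, +0.321523, +0.471842)

rvec=(-0.5146, 0.3215, 0.4718) tvec=(0.0345, -0.1625, 0.9961)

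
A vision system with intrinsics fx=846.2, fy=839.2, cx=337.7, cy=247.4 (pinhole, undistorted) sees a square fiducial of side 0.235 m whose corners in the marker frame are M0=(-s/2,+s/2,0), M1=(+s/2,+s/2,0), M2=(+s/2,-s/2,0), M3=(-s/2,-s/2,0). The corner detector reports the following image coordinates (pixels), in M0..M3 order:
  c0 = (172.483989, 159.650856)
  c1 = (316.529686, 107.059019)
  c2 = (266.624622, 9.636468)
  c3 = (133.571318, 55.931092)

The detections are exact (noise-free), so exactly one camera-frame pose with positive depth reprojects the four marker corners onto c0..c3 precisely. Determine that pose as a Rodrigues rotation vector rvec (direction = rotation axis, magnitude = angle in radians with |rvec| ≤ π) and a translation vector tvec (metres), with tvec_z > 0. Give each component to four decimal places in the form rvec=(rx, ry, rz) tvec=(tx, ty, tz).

rvec=(-0.5364, -0.0168, -0.3941) tvec=(-0.1849, -0.2688, 1.3530)

Intrinsics K: fx=846.2, fy=839.2, cx=337.7, cy=247.4
Marker side s = 0.235 m; corners in marker frame (Z=0):
  M0 = (-0.1175, +0.1175, 0)
  M1 = (+0.1175, +0.1175, 0)
  M2 = (+0.1175, -0.1175, 0)
  M3 = (-0.1175, -0.1175, 0)
Detected image corners:
  c0 = (172.483989, 159.650856) px
  c1 = (316.529686, 107.059019) px
  c2 = (266.624622, 9.636468) px
  c3 = (133.571318, 55.931092) px
Planar DLT: solve 8×8 A·h = b for H (H[2,2]=1):
  H  [+607.86164 +107.97608 +222.05543]
  H  [-202.61187 +397.46957 +80.65808]
  H  [+0.08679 -0.36543 +1.00000]
B = K⁻¹H; ‖b₁‖=0.739113, ‖b₂‖=0.739113; λ = 2/(‖b₁‖+‖b₂‖) = 1.352974, sign → tz>0 ⇒ λ=+1.352974
r₁ = λ·B[:,0] = (+0.92504,-0.36127,+0.11742); r₂ = λ·B[:,1] = (+0.36995,+0.78656,-0.49442)
r₃ = r₁×r₂ = (+0.08626,+0.50080,+0.86126); SVD([r₁ r₂ r₃]) → R = UVᵀ:
  R  [+0.92504 +0.36995 +0.08626]
  R  [-0.36127 +0.78656 +0.50080]
  R  [+0.11742 -0.49442 +0.86126]
t = (-0.18490, -0.26882, +1.35297) m
tr R = 2.572858; θ = arccos((tr R − 1)/2) = 0.665790 rad = 38.147°
axis k = ((R−Rᵀ)₃₂, (R−Rᵀ)₁₃, (R−Rᵀ)₂₁) / (2 sinθ) = (-0.805608, -0.025228, -0.591912)
rvec = θ·k = (-0.536366, -0.016797, -0.394089)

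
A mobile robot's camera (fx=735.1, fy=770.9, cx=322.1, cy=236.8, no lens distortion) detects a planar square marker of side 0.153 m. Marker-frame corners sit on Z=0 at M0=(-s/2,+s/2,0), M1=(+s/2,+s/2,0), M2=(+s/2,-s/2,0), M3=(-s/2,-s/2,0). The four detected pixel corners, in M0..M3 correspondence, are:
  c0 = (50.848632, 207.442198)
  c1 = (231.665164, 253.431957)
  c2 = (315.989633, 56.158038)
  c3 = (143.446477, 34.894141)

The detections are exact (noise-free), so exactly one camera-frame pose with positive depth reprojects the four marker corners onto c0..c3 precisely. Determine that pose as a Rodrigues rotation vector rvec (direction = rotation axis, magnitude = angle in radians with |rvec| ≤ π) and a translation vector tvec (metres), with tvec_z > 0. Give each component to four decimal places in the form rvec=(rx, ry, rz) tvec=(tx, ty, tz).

rvec=(-0.4371, 0.3558, 0.2918) tvec=(-0.0996, -0.0713, 0.5254)

Intrinsics K: fx=735.1, fy=770.9, cx=322.1, cy=236.8
Marker side s = 0.153 m; corners in marker frame (Z=0):
  M0 = (-0.0765, +0.0765, 0)
  M1 = (+0.0765, +0.0765, 0)
  M2 = (+0.0765, -0.0765, 0)
  M3 = (-0.0765, -0.0765, 0)
Detected image corners:
  c0 = (50.848632, 207.442198) px
  c1 = (231.665164, 253.431957) px
  c2 = (315.989633, 56.158038) px
  c3 = (143.446477, 34.894141) px
Planar DLT: solve 8×8 A·h = b for H (H[2,2]=1):
  H  [+1014.24067 -706.15417 +182.72506]
  H  [+112.08069 +1109.88622 +132.19614]
  H  [-0.75002 -0.68158 +1.00000]
B = K⁻¹H; ‖b₁‖=1.903226, ‖b₂‖=1.903226; λ = 2/(‖b₁‖+‖b₂‖) = 0.525424, sign → tz>0 ⇒ λ=+0.525424
r₁ = λ·B[:,0] = (+0.89762,+0.19744,-0.39408); r₂ = λ·B[:,1] = (-0.34782,+0.86647,-0.35812)
r₃ = r₁×r₂ = (+0.27075,+0.45852,+0.84643); SVD([r₁ r₂ r₃]) → R = UVᵀ:
  R  [+0.89762 -0.34782 +0.27075]
  R  [+0.19744 +0.86647 +0.45852]
  R  [-0.39408 -0.35812 +0.84643]
t = (-0.09962, -0.07130, +0.52542) m
tr R = 2.610524; θ = arccos((tr R − 1)/2) = 0.634679 rad = 36.364°
axis k = ((R−Rᵀ)₃₂, (R−Rᵀ)₁₃, (R−Rᵀ)₂₁) / (2 sinθ) = (-0.688663, +0.560642, +0.459808)
rvec = θ·k = (-0.437080, +0.355828, +0.291830)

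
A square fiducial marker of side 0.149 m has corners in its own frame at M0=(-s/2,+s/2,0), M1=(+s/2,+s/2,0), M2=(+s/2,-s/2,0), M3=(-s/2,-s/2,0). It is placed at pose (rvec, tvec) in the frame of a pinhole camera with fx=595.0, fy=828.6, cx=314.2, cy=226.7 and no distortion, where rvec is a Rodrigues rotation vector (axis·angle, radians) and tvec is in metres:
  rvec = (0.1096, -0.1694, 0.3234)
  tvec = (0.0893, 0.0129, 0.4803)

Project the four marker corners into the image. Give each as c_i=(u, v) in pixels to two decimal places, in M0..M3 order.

Intrinsics K: fx=595.0, fy=828.6, cx=314.2, cy=226.7
Marker side s = 0.149 m; corners in marker frame (Z=0):
  M0 = (-0.0745, +0.0745, 0)
  M1 = (+0.0745, +0.0745, 0)
  M2 = (+0.0745, -0.0745, 0)
  M3 = (-0.0745, -0.0745, 0)
rvec = (0.1096, -0.1694, 0.3234), |rvec| = θ = 0.38118 rad = 21.840°
Rodrigues: sinθ=0.37201, 1−cosθ=0.07177; R = I + sinθ·[k]× + (1−cosθ)·[k]×²:
    [+0.93416 -0.32480 -0.14782]
    [+0.30645 +0.94240 -0.13403]
    [+0.18284 +0.07990 +0.97989]
t = (0.0893, 0.0129, 0.4803) m
M0: Pc = R·M0+t = (-0.00449, +0.06028, +0.47263); u = 595.0·(-0.00449)/0.47263 + 314.2 = 308.5446, v = 828.6·(+0.06028)/0.47263 + 226.7 = 332.3775
M1: Pc = R·M1+t = (+0.13470, +0.10594, +0.49987); u = 595.0·(+0.13470)/0.49987 + 314.2 = 474.5306, v = 828.6·(+0.10594)/0.49987 + 226.7 = 402.3077
M2: Pc = R·M2+t = (+0.18309, -0.03448, +0.48797); u = 595.0·(+0.18309)/0.48797 + 314.2 = 537.4520, v = 828.6·(-0.03448)/0.48797 + 226.7 = 168.1540
M3: Pc = R·M3+t = (+0.04390, -0.08014, +0.46073); u = 595.0·(+0.04390)/0.46073 + 314.2 = 370.8973, v = 828.6·(-0.08014)/0.46073 + 226.7 = 82.5712

c0=(308.54, 332.38) c1=(474.53, 402.31) c2=(537.45, 168.15) c3=(370.90, 82.57)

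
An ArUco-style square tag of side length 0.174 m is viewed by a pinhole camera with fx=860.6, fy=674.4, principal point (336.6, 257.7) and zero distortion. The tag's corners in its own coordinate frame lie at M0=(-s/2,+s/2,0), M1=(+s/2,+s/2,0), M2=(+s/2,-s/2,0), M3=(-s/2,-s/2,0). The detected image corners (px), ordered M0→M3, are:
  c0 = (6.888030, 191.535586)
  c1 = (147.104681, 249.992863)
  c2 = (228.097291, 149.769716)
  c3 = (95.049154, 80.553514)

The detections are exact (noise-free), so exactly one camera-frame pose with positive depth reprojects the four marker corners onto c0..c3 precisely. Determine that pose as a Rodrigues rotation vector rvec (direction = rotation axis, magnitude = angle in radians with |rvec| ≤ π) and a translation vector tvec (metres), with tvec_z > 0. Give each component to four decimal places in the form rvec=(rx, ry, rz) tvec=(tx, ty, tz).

rvec=(0.1981, -0.5272, 0.5460) tvec=(-0.2343, -0.1229, 0.9417)

Intrinsics K: fx=860.6, fy=674.4, cx=336.6, cy=257.7
Marker side s = 0.174 m; corners in marker frame (Z=0):
  M0 = (-0.0870, +0.0870, 0)
  M1 = (+0.0870, +0.0870, 0)
  M2 = (+0.0870, -0.0870, 0)
  M3 = (-0.0870, -0.0870, 0)
Detected image corners:
  c0 = (6.888030, 191.535586) px
  c1 = (147.104681, 249.992863) px
  c2 = (228.097291, 149.769716) px
  c3 = (95.049154, 80.553514) px
Planar DLT: solve 8×8 A·h = b for H (H[2,2]=1):
  H  [+851.97067 -479.78468 +122.44249]
  H  [+460.60392 +612.85461 +169.71809]
  H  [+0.55873 +0.04433 +1.00000]
B = K⁻¹H; ‖b₁‖=1.061939, ‖b₂‖=1.061939; λ = 2/(‖b₁‖+‖b₂‖) = 0.941674, sign → tz>0 ⇒ λ=+0.941674
r₁ = λ·B[:,0] = (+0.72645,+0.44210,+0.52614); r₂ = λ·B[:,1] = (-0.54131,+0.83979,+0.04174)
r₃ = r₁×r₂ = (-0.42339,-0.31513,+0.84937); SVD([r₁ r₂ r₃]) → R = UVᵀ:
  R  [+0.72645 -0.54131 -0.42339]
  R  [+0.44210 +0.83979 -0.31513]
  R  [+0.52614 +0.04174 +0.84937]
t = (-0.23433, -0.12285, +0.94167) m
tr R = 2.415607; θ = arccos((tr R − 1)/2) = 0.784413 rad = 44.944°
axis k = ((R−Rᵀ)₃₂, (R−Rᵀ)₁₃, (R−Rᵀ)₂₁) / (2 sinθ) = (+0.252598, -0.672079, +0.696063)
rvec = θ·k = (+0.198141, -0.527187, +0.546001)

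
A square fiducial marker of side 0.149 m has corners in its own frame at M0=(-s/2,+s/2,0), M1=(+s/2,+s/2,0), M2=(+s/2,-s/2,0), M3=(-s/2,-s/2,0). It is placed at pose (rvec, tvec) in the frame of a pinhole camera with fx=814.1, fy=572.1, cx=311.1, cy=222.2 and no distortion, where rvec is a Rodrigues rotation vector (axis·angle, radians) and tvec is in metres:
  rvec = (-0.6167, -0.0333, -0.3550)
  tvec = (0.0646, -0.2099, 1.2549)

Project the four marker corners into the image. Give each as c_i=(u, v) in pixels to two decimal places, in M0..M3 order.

c0=(324.39, 160.41) c1=(417.29, 139.41) c2=(379.36, 95.30) c3=(291.89, 114.24)

Intrinsics K: fx=814.1, fy=572.1, cx=311.1, cy=222.2
Marker side s = 0.149 m; corners in marker frame (Z=0):
  M0 = (-0.0745, +0.0745, 0)
  M1 = (+0.0745, +0.0745, 0)
  M2 = (+0.0745, -0.0745, 0)
  M3 = (-0.0745, -0.0745, 0)
rvec = (-0.6167, -0.0333, -0.3550), |rvec| = θ = 0.71236 rad = 40.815°
Rodrigues: sinθ=0.65362, 1−cosθ=0.24318; R = I + sinθ·[k]× + (1−cosθ)·[k]×²:
    [+0.93908 +0.33557 +0.07436]
    [-0.31589 +0.75735 +0.57151]
    [+0.13547 -0.56018 +0.81722]
t = (0.0646, -0.2099, 1.2549) m
M0: Pc = R·M0+t = (+0.01964, -0.12994, +1.20307); u = 814.1·(+0.01964)/1.20307 + 311.1 = 324.3892, v = 572.1·(-0.12994)/1.20307 + 222.2 = 160.4077
M1: Pc = R·M1+t = (+0.15956, -0.17701, +1.22326); u = 814.1·(+0.15956)/1.22326 + 311.1 = 417.2907, v = 572.1·(-0.17701)/1.22326 + 222.2 = 139.4147
M2: Pc = R·M2+t = (+0.10956, -0.28986, +1.30673); u = 814.1·(+0.10956)/1.30673 + 311.1 = 379.3575, v = 572.1·(-0.28986)/1.30673 + 222.2 = 95.2974
M3: Pc = R·M3+t = (-0.03036, -0.24279, +1.28654); u = 814.1·(-0.03036)/1.28654 + 311.1 = 291.8881, v = 572.1·(-0.24279)/1.28654 + 222.2 = 114.2363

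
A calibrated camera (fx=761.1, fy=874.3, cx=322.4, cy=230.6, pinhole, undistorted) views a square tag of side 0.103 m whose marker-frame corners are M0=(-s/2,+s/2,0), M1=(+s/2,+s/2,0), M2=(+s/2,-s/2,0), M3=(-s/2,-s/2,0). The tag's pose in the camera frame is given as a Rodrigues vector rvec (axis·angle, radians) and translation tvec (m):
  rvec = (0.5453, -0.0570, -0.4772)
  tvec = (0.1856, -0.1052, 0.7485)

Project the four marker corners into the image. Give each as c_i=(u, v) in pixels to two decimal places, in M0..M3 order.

c0=(480.27, 181.86) c1=(572.22, 128.70) c2=(544.56, 27.37) c3=(446.22, 85.43)

Intrinsics K: fx=761.1, fy=874.3, cx=322.4, cy=230.6
Marker side s = 0.103 m; corners in marker frame (Z=0):
  M0 = (-0.0515, +0.0515, 0)
  M1 = (+0.0515, +0.0515, 0)
  M2 = (+0.0515, -0.0515, 0)
  M3 = (-0.0515, -0.0515, 0)
rvec = (0.5453, -0.0570, -0.4772), |rvec| = θ = 0.72686 rad = 41.646°
Rodrigues: sinθ=0.66452, 1−cosθ=0.25273; R = I + sinθ·[k]× + (1−cosθ)·[k]×²:
    [+0.88951 +0.42141 -0.17659]
    [-0.45115 +0.74882 -0.48553]
    [-0.07237 +0.51155 +0.85620]
t = (0.1856, -0.1052, 0.7485) m
M0: Pc = R·M0+t = (+0.16149, -0.04340, +0.77857); u = 761.1·(+0.16149)/0.77857 + 322.4 = 480.2687, v = 874.3·(-0.04340)/0.77857 + 230.6 = 181.8619
M1: Pc = R·M1+t = (+0.25311, -0.08987, +0.77112); u = 761.1·(+0.25311)/0.77112 + 322.4 = 572.2241, v = 874.3·(-0.08987)/0.77112 + 230.6 = 128.7049
M2: Pc = R·M2+t = (+0.20971, -0.16700, +0.71843); u = 761.1·(+0.20971)/0.71843 + 322.4 = 544.5631, v = 874.3·(-0.16700)/0.71843 + 230.6 = 27.3694
M3: Pc = R·M3+t = (+0.11809, -0.12053, +0.72588); u = 761.1·(+0.11809)/0.72588 + 322.4 = 446.2169, v = 874.3·(-0.12053)/0.72588 + 230.6 = 85.4255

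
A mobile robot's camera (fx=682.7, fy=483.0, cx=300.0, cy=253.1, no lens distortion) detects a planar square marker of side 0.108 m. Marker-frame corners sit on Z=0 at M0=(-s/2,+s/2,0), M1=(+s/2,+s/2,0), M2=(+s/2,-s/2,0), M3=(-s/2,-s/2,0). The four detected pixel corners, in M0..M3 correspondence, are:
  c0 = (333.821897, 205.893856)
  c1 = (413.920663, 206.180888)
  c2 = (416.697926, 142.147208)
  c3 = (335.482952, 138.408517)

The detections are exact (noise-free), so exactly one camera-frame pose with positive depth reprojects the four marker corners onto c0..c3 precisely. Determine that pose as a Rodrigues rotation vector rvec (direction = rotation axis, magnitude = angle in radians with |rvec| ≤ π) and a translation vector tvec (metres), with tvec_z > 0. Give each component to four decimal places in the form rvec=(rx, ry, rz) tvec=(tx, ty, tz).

rvec=(0.1147, -0.3990, -0.0110) tvec=(0.0895, -0.1325, 0.8035)

Intrinsics K: fx=682.7, fy=483.0, cx=300.0, cy=253.1
Marker side s = 0.108 m; corners in marker frame (Z=0):
  M0 = (-0.0540, +0.0540, 0)
  M1 = (+0.0540, +0.0540, 0)
  M2 = (+0.0540, -0.0540, 0)
  M3 = (-0.0540, -0.0540, 0)
Detected image corners:
  c0 = (333.821897, 205.893856) px
  c1 = (413.920663, 206.180888) px
  c2 = (416.697926, 142.147208) px
  c3 = (335.482952, 138.408517) px
Planar DLT: solve 8×8 A·h = b for H (H[2,2]=1):
  H  [+927.40513 +32.33689 +376.02136]
  H  [+101.92259 +632.95170 +173.43484]
  H  [+0.48168 +0.14139 +1.00000]
B = K⁻¹H; ‖b₁‖=1.244514, ‖b₂‖=1.244514; λ = 2/(‖b₁‖+‖b₂‖) = 0.803527, sign → tz>0 ⇒ λ=+0.803527
r₁ = λ·B[:,0] = (+0.92146,-0.03326,+0.38704); r₂ = λ·B[:,1] = (-0.01186,+0.99345,+0.11361)
r₃ = r₁×r₂ = (-0.38829,-0.10928,+0.91503); SVD([r₁ r₂ r₃]) → R = UVᵀ:
  R  [+0.92146 -0.01186 -0.38829]
  R  [-0.03326 +0.99345 -0.10928]
  R  [+0.38704 +0.11361 +0.91503]
t = (+0.08948, -0.13253, +0.80353) m
tr R = 2.829950; θ = arccos((tr R − 1)/2) = 0.415350 rad = 23.798°
axis k = ((R−Rᵀ)₃₂, (R−Rᵀ)₁₃, (R−Rᵀ)₂₁) / (2 sinθ) = (+0.276192, -0.960737, -0.026509)
rvec = θ·k = (+0.114716, -0.399042, -0.011010)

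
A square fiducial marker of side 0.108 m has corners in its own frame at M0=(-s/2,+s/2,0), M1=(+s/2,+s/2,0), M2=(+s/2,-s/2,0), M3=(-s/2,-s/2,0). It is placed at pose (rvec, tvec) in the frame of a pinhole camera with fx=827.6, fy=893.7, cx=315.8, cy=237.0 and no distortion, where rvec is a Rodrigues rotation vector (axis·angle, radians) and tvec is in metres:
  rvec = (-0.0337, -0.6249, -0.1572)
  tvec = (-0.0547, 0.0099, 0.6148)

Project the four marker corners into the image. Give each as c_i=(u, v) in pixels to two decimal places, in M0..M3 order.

c0=(189.11, 345.01) c1=(311.88, 314.13) c2=(290.17, 166.69) c3=(164.68, 181.66)

Intrinsics K: fx=827.6, fy=893.7, cx=315.8, cy=237.0
Marker side s = 0.108 m; corners in marker frame (Z=0):
  M0 = (-0.0540, +0.0540, 0)
  M1 = (+0.0540, +0.0540, 0)
  M2 = (+0.0540, -0.0540, 0)
  M3 = (-0.0540, -0.0540, 0)
rvec = (-0.0337, -0.6249, -0.1572), |rvec| = θ = 0.64525 rad = 36.970°
Rodrigues: sinθ=0.60140, 1−cosθ=0.20105; R = I + sinθ·[k]× + (1−cosθ)·[k]×²:
    [+0.79950 +0.15669 -0.57987]
    [-0.13635 +0.98752 +0.07885]
    [+0.58499 +0.01603 +0.81088]
t = (-0.0547, 0.0099, 0.6148) m
M0: Pc = R·M0+t = (-0.08941, +0.07059, +0.58408); u = 827.6·(-0.08941)/0.58408 + 315.8 = 189.1089, v = 893.7·(+0.07059)/0.58408 + 237.0 = 345.0085
M1: Pc = R·M1+t = (-0.00307, +0.05586, +0.64725); u = 827.6·(-0.00307)/0.64725 + 315.8 = 311.8796, v = 893.7·(+0.05586)/0.64725 + 237.0 = 314.1334
M2: Pc = R·M2+t = (-0.01999, -0.05079, +0.64552); u = 827.6·(-0.01999)/0.64552 + 315.8 = 290.1740, v = 893.7·(-0.05079)/0.64552 + 237.0 = 166.6852
M3: Pc = R·M3+t = (-0.10633, -0.03606, +0.58235); u = 827.6·(-0.10633)/0.58235 + 315.8 = 164.6835, v = 893.7·(-0.03606)/0.58235 + 237.0 = 181.6553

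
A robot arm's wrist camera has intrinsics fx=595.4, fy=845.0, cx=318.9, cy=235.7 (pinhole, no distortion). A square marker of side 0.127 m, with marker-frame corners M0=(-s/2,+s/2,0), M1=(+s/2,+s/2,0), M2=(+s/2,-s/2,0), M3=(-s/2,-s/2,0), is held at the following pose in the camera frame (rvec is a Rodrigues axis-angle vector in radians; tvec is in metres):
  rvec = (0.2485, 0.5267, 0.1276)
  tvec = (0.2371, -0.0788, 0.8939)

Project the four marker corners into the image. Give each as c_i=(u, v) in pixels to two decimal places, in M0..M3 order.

c0=(432.15, 209.34) c1=(513.66, 229.90) c2=(526.51, 107.69) c3=(441.10, 94.58)

Intrinsics K: fx=595.4, fy=845.0, cx=318.9, cy=235.7
Marker side s = 0.127 m; corners in marker frame (Z=0):
  M0 = (-0.0635, +0.0635, 0)
  M1 = (+0.0635, +0.0635, 0)
  M2 = (+0.0635, -0.0635, 0)
  M3 = (-0.0635, -0.0635, 0)
rvec = (0.2485, 0.5267, 0.1276), |rvec| = θ = 0.59619 rad = 34.159°
Rodrigues: sinθ=0.56150, 1−cosθ=0.17252; R = I + sinθ·[k]× + (1−cosθ)·[k]×²:
    [+0.85745 -0.05665 +0.51144]
    [+0.18370 +0.96213 -0.20142]
    [-0.48066 +0.26666 +0.83538]
t = (0.2371, -0.0788, 0.8939) m
M0: Pc = R·M0+t = (+0.17905, -0.02937, +0.94135); u = 595.4·(+0.17905)/0.94135 + 318.9 = 432.1509, v = 845.0·(-0.02937)/0.94135 + 235.7 = 209.3362
M1: Pc = R·M1+t = (+0.28795, -0.00604, +0.88031); u = 595.4·(+0.28795)/0.88031 + 318.9 = 513.6562, v = 845.0·(-0.00604)/0.88031 + 235.7 = 229.9022
M2: Pc = R·M2+t = (+0.29515, -0.12823, +0.84645); u = 595.4·(+0.29515)/0.84645 + 318.9 = 526.5087, v = 845.0·(-0.12823)/0.84645 + 235.7 = 107.6890
M3: Pc = R·M3+t = (+0.18625, -0.15156, +0.90749); u = 595.4·(+0.18625)/0.90749 + 318.9 = 441.0972, v = 845.0·(-0.15156)/0.90749 + 235.7 = 94.5763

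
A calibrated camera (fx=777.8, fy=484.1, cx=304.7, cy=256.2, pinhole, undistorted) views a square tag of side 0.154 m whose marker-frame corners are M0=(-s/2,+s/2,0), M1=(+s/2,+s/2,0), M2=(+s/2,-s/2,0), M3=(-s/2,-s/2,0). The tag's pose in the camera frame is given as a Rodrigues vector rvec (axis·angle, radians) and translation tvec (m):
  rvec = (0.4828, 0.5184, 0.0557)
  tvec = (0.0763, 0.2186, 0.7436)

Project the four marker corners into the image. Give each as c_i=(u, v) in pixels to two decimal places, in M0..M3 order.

c0=(318.67, 418.89) c1=(460.20, 451.66) c2=(464.21, 373.84) c3=(308.92, 345.43)

Intrinsics K: fx=777.8, fy=484.1, cx=304.7, cy=256.2
Marker side s = 0.154 m; corners in marker frame (Z=0):
  M0 = (-0.0770, +0.0770, 0)
  M1 = (+0.0770, +0.0770, 0)
  M2 = (+0.0770, -0.0770, 0)
  M3 = (-0.0770, -0.0770, 0)
rvec = (0.4828, 0.5184, 0.0557), |rvec| = θ = 0.71059 rad = 40.714°
Rodrigues: sinθ=0.65228, 1−cosθ=0.24202; R = I + sinθ·[k]× + (1−cosθ)·[k]×²:
    [+0.86970 +0.06883 +0.48875]
    [+0.17109 +0.88679 -0.42934]
    [-0.46297 +0.45702 +0.75946]
t = (0.0763, 0.2186, 0.7436) m
M0: Pc = R·M0+t = (+0.01463, +0.27371, +0.81444); u = 777.8·(+0.01463)/0.81444 + 304.7 = 318.6748, v = 484.1·(+0.27371)/0.81444 + 256.2 = 418.8913
M1: Pc = R·M1+t = (+0.14857, +0.30006, +0.74314); u = 777.8·(+0.14857)/0.74314 + 304.7 = 460.1962, v = 484.1·(+0.30006)/0.74314 + 256.2 = 451.6640
M2: Pc = R·M2+t = (+0.13797, +0.16349, +0.67276); u = 777.8·(+0.13797)/0.67276 + 304.7 = 464.2080, v = 484.1·(+0.16349)/0.67276 + 256.2 = 373.8441
M3: Pc = R·M3+t = (+0.00403, +0.13714, +0.74406); u = 777.8·(+0.00403)/0.74406 + 304.7 = 308.9155, v = 484.1·(+0.13714)/0.74406 + 256.2 = 345.4283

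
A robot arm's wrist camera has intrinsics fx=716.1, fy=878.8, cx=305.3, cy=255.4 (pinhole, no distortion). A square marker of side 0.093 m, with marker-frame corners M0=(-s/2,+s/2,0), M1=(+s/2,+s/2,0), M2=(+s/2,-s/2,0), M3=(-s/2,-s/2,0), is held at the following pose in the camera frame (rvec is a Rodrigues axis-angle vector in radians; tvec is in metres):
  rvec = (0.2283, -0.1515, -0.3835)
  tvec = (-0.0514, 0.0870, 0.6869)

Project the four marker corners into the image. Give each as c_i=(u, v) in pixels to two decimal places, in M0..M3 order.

Intrinsics K: fx=716.1, fy=878.8, cx=305.3, cy=255.4
Marker side s = 0.093 m; corners in marker frame (Z=0):
  M0 = (-0.0465, +0.0465, 0)
  M1 = (+0.0465, +0.0465, 0)
  M2 = (+0.0465, -0.0465, 0)
  M3 = (-0.0465, -0.0465, 0)
rvec = (0.2283, -0.1515, -0.3835), |rvec| = θ = 0.47132 rad = 27.005°
Rodrigues: sinθ=0.45407, 1−cosθ=0.10903; R = I + sinθ·[k]× + (1−cosθ)·[k]×²:
    [+0.91655 +0.35248 -0.18892]
    [-0.38643 +0.90223 -0.19142]
    [+0.10298 +0.24846 +0.96315]
t = (-0.0514, 0.0870, 0.6869) m
M0: Pc = R·M0+t = (-0.07763, +0.14692, +0.69366); u = 716.1·(-0.07763)/0.69366 + 305.3 = 225.1601, v = 878.8·(+0.14692)/0.69366 + 255.4 = 441.5360
M1: Pc = R·M1+t = (+0.00761, +0.11098, +0.70324); u = 716.1·(+0.00761)/0.70324 + 305.3 = 313.0491, v = 878.8·(+0.11098)/0.70324 + 255.4 = 394.0910
M2: Pc = R·M2+t = (-0.02517, +0.02708, +0.68014); u = 716.1·(-0.02517)/0.68014 + 305.3 = 278.7981, v = 878.8·(+0.02708)/0.68014 + 255.4 = 290.3860
M3: Pc = R·M3+t = (-0.11041, +0.06302, +0.67056); u = 716.1·(-0.11041)/0.67056 + 305.3 = 187.3914, v = 878.8·(+0.06302)/0.67056 + 255.4 = 337.9847

c0=(225.16, 441.54) c1=(313.05, 394.09) c2=(278.80, 290.39) c3=(187.39, 337.98)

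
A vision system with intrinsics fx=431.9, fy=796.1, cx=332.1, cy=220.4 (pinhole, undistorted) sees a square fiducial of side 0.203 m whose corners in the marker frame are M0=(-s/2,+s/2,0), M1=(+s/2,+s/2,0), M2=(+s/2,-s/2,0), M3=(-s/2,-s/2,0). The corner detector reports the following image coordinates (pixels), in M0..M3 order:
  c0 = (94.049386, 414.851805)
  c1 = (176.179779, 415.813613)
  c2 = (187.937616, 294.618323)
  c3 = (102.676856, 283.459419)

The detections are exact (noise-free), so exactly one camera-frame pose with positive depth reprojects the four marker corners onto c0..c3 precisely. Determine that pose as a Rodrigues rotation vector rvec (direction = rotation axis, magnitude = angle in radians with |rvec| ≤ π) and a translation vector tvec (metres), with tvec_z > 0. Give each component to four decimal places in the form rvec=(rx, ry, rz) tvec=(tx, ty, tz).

rvec=(0.3212, -0.4333, 0.1928) tvec=(-0.5017, 0.1907, 1.1383)

Intrinsics K: fx=431.9, fy=796.1, cx=332.1, cy=220.4
Marker side s = 0.203 m; corners in marker frame (Z=0):
  M0 = (-0.1015, +0.1015, 0)
  M1 = (+0.1015, +0.1015, 0)
  M2 = (+0.1015, -0.1015, 0)
  M3 = (-0.1015, -0.1015, 0)
Detected image corners:
  c0 = (94.049386, 414.851805) px
  c1 = (176.179779, 415.813613) px
  c2 = (187.937616, 294.618323) px
  c3 = (102.676856, 283.459419) px
Planar DLT: solve 8×8 A·h = b for H (H[2,2]=1):
  H  [+466.32337 -18.07754 +141.73351]
  H  [+165.43280 +702.62305 +353.78740]
  H  [+0.38664 +0.23133 +1.00000]
B = K⁻¹H; ‖b₁‖=0.878522, ‖b₂‖=0.878522; λ = 2/(‖b₁‖+‖b₂‖) = 1.138276, sign → tz>0 ⇒ λ=+1.138276
r₁ = λ·B[:,0] = (+0.89059,+0.11470,+0.44010); r₂ = λ·B[:,1] = (-0.25012,+0.93172,+0.26332)
r₃ = r₁×r₂ = (-0.37985,-0.34459,+0.85847); SVD([r₁ r₂ r₃]) → R = UVᵀ:
  R  [+0.89059 -0.25012 -0.37985]
  R  [+0.11470 +0.93172 -0.34459]
  R  [+0.44010 +0.26332 +0.85847]
t = (-0.50171, +0.19072, +1.13828) m
tr R = 2.680786; θ = arccos((tr R − 1)/2) = 0.572788 rad = 32.818°
axis k = ((R−Rᵀ)₃₂, (R−Rᵀ)₁₃, (R−Rᵀ)₂₁) / (2 sinθ) = (+0.560822, -0.756444, +0.336558)
rvec = θ·k = (+0.321232, -0.433282, +0.192776)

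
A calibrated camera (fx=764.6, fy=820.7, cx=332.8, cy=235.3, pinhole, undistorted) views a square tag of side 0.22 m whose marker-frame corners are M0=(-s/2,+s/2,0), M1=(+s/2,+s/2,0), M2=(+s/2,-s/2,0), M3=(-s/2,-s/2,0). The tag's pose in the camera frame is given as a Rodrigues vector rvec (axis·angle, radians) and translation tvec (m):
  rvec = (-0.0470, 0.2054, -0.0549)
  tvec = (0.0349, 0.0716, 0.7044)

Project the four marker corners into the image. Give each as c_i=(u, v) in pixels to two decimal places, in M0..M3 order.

Intrinsics K: fx=764.6, fy=820.7, cx=332.8, cy=235.3
Marker side s = 0.22 m; corners in marker frame (Z=0):
  M0 = (-0.1100, +0.1100, 0)
  M1 = (+0.1100, +0.1100, 0)
  M2 = (+0.1100, -0.1100, 0)
  M3 = (-0.1100, -0.1100, 0)
rvec = (-0.0470, 0.2054, -0.0549), |rvec| = θ = 0.21774 rad = 12.476°
Rodrigues: sinθ=0.21603, 1−cosθ=0.02361; R = I + sinθ·[k]× + (1−cosθ)·[k]×²:
    [+0.97749 +0.04966 +0.20507]
    [-0.05928 +0.99740 +0.04101]
    [-0.20250 -0.05225 +0.97789]
t = (0.0349, 0.0716, 0.7044) m
M0: Pc = R·M0+t = (-0.06716, +0.18783, +0.72093); u = 764.6·(-0.06716)/0.72093 + 332.8 = 261.5704, v = 820.7·(+0.18783)/0.72093 + 235.3 = 449.1294
M1: Pc = R·M1+t = (+0.14789, +0.17479, +0.67638); u = 764.6·(+0.14789)/0.67638 + 332.8 = 499.9753, v = 820.7·(+0.17479)/0.67638 + 235.3 = 447.3900
M2: Pc = R·M2+t = (+0.13696, -0.04463, +0.68787); u = 764.6·(+0.13696)/0.68787 + 332.8 = 485.0382, v = 820.7·(-0.04463)/0.68787 + 235.3 = 182.0471
M3: Pc = R·M3+t = (-0.07809, -0.03159, +0.73242); u = 764.6·(-0.07809)/0.73242 + 332.8 = 251.2832, v = 820.7·(-0.03159)/0.73242 + 235.3 = 199.8984

c0=(261.57, 449.13) c1=(499.98, 447.39) c2=(485.04, 182.05) c3=(251.28, 199.90)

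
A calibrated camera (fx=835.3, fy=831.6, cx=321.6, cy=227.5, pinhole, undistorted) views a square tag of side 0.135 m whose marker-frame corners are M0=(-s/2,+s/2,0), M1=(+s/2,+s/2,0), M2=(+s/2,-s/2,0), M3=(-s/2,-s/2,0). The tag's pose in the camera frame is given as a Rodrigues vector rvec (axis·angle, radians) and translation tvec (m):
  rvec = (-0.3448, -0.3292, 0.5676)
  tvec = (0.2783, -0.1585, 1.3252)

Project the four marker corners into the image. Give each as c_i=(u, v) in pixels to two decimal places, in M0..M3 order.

c0=(447.43, 134.39) c1=(513.05, 185.25) c2=(543.61, 122.07) c3=(481.31, 71.96)

Intrinsics K: fx=835.3, fy=831.6, cx=321.6, cy=227.5
Marker side s = 0.135 m; corners in marker frame (Z=0):
  M0 = (-0.0675, +0.0675, 0)
  M1 = (+0.0675, +0.0675, 0)
  M2 = (+0.0675, -0.0675, 0)
  M3 = (-0.0675, -0.0675, 0)
rvec = (-0.3448, -0.3292, 0.5676), |rvec| = θ = 0.74124 rad = 42.470°
Rodrigues: sinθ=0.67520, 1−cosθ=0.26236; R = I + sinθ·[k]× + (1−cosθ)·[k]×²:
    [+0.79441 -0.46283 -0.39333]
    [+0.57124 +0.78939 +0.22486]
    [+0.20642 -0.40331 +0.89148]
t = (0.2783, -0.1585, 1.3252) m
M0: Pc = R·M0+t = (+0.19344, -0.14377, +1.28404); u = 835.3·(+0.19344)/1.28404 + 321.6 = 447.4349, v = 831.6·(-0.14377)/1.28404 + 227.5 = 134.3854
M1: Pc = R·M1+t = (+0.30068, -0.06666, +1.31191); u = 835.3·(+0.30068)/1.31191 + 321.6 = 513.0454, v = 831.6·(-0.06666)/1.31191 + 227.5 = 185.2465
M2: Pc = R·M2+t = (+0.36316, -0.17323, +1.36636); u = 835.3·(+0.36316)/1.36636 + 321.6 = 543.6141, v = 831.6·(-0.17323)/1.36636 + 227.5 = 122.0707
M3: Pc = R·M3+t = (+0.25592, -0.25034, +1.33849); u = 835.3·(+0.25592)/1.33849 + 321.6 = 481.3089, v = 831.6·(-0.25034)/1.33849 + 227.5 = 71.9633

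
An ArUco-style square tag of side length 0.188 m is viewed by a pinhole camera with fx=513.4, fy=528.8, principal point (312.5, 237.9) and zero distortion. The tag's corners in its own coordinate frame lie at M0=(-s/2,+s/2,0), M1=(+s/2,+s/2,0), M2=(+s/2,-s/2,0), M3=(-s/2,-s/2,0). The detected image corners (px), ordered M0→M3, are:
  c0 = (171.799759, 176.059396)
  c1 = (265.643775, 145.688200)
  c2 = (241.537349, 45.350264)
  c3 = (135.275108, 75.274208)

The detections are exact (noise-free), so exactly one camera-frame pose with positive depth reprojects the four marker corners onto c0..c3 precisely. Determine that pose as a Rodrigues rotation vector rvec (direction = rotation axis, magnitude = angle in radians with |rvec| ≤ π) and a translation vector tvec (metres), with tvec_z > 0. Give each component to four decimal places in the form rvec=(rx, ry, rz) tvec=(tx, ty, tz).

rvec=(0.5658, -0.2861, -0.2725) tvec=(-0.1950, -0.2205, 0.9344)

Intrinsics K: fx=513.4, fy=528.8, cx=312.5, cy=237.9
Marker side s = 0.188 m; corners in marker frame (Z=0):
  M0 = (-0.0940, +0.0940, 0)
  M1 = (+0.0940, +0.0940, 0)
  M2 = (+0.0940, -0.0940, 0)
  M3 = (-0.0940, -0.0940, 0)
Detected image corners:
  c0 = (171.799759, 176.059396) px
  c1 = (265.643775, 145.688200) px
  c2 = (241.537349, 45.350264) px
  c3 = (135.275108, 75.274208) px
Planar DLT: solve 8×8 A·h = b for H (H[2,2]=1):
  H  [+571.68826 +282.48519 +205.37217]
  H  [-137.96195 +601.08537 +113.13464]
  H  [+0.20313 +0.59865 +1.00000]
B = K⁻¹H; ‖b₁‖=1.070164, ‖b₂‖=1.070164; λ = 2/(‖b₁‖+‖b₂‖) = 0.934436, sign → tz>0 ⇒ λ=+0.934436
r₁ = λ·B[:,0] = (+0.92499,-0.32918,+0.18981); r₂ = λ·B[:,1] = (+0.17365,+0.81051,+0.55940)
r₃ = r₁×r₂ = (-0.33799,-0.48448,+0.80687); SVD([r₁ r₂ r₃]) → R = UVᵀ:
  R  [+0.92499 +0.17365 -0.33799]
  R  [-0.32918 +0.81051 -0.48448]
  R  [+0.18981 +0.55940 +0.80687]
t = (-0.19498, -0.22047, +0.93444) m
tr R = 2.542373; θ = arccos((tr R − 1)/2) = 0.690094 rad = 39.539°
axis k = ((R−Rᵀ)₃₂, (R−Rᵀ)₁₃, (R−Rᵀ)₂₁) / (2 sinθ) = (+0.819871, -0.414536, -0.394932)
rvec = θ·k = (+0.565788, -0.286069, -0.272540)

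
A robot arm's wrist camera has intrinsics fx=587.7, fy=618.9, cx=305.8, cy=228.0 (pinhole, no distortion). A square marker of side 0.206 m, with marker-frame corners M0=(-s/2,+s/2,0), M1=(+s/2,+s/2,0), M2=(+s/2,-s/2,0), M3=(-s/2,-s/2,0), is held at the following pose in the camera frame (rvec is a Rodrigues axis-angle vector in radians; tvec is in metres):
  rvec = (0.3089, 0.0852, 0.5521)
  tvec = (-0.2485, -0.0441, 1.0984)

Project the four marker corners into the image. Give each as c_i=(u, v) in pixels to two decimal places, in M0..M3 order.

Intrinsics K: fx=587.7, fy=618.9, cx=305.8, cy=228.0
Marker side s = 0.206 m; corners in marker frame (Z=0):
  M0 = (-0.1030, +0.1030, 0)
  M1 = (+0.1030, +0.1030, 0)
  M2 = (+0.1030, -0.1030, 0)
  M3 = (-0.1030, -0.1030, 0)
rvec = (0.3089, 0.0852, 0.5521), |rvec| = θ = 0.63835 rad = 36.575°
Rodrigues: sinθ=0.59587, 1−cosθ=0.19692; R = I + sinθ·[k]× + (1−cosθ)·[k]×²:
    [+0.84919 -0.50264 +0.16195]
    [+0.52808 +0.80659 -0.26561]
    [+0.00288 +0.31108 +0.95038]
t = (-0.2485, -0.0441, 1.0984) m
M0: Pc = R·M0+t = (-0.38774, -0.01541, +1.13014); u = 587.7·(-0.38774)/1.13014 + 305.8 = 104.1672, v = 618.9·(-0.01541)/1.13014 + 228.0 = 219.5590
M1: Pc = R·M1+t = (-0.21281, +0.09337, +1.13074); u = 587.7·(-0.21281)/1.13074 + 305.8 = 195.1945, v = 618.9·(+0.09337)/1.13074 + 228.0 = 279.1056
M2: Pc = R·M2+t = (-0.10926, -0.07279, +1.06666); u = 587.7·(-0.10926)/1.06666 + 305.8 = 245.5999, v = 618.9·(-0.07279)/1.06666 + 228.0 = 185.7676
M3: Pc = R·M3+t = (-0.28419, -0.18157, +1.06606); u = 587.7·(-0.28419)/1.06606 + 305.8 = 149.1289, v = 618.9·(-0.18157)/1.06606 + 228.0 = 122.5896

c0=(104.17, 219.56) c1=(195.19, 279.11) c2=(245.60, 185.77) c3=(149.13, 122.59)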